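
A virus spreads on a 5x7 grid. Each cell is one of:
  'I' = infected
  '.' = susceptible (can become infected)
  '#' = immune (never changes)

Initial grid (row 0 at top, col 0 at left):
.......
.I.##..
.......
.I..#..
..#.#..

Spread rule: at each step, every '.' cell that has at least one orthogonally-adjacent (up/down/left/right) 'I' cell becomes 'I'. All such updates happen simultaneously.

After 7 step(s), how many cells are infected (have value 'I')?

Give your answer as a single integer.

Answer: 29

Derivation:
Step 0 (initial): 2 infected
Step 1: +7 new -> 9 infected
Step 2: +6 new -> 15 infected
Step 3: +3 new -> 18 infected
Step 4: +2 new -> 20 infected
Step 5: +2 new -> 22 infected
Step 6: +4 new -> 26 infected
Step 7: +3 new -> 29 infected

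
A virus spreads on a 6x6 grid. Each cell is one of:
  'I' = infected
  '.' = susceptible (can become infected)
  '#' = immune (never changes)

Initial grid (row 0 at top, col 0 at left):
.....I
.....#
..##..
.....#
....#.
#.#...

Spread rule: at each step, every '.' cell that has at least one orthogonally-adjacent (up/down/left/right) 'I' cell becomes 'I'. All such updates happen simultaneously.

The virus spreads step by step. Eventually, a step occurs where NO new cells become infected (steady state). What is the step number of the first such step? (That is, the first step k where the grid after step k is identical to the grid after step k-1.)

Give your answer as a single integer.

Answer: 11

Derivation:
Step 0 (initial): 1 infected
Step 1: +1 new -> 2 infected
Step 2: +2 new -> 4 infected
Step 3: +3 new -> 7 infected
Step 4: +4 new -> 11 infected
Step 5: +3 new -> 14 infected
Step 6: +4 new -> 18 infected
Step 7: +4 new -> 22 infected
Step 8: +3 new -> 25 infected
Step 9: +3 new -> 28 infected
Step 10: +1 new -> 29 infected
Step 11: +0 new -> 29 infected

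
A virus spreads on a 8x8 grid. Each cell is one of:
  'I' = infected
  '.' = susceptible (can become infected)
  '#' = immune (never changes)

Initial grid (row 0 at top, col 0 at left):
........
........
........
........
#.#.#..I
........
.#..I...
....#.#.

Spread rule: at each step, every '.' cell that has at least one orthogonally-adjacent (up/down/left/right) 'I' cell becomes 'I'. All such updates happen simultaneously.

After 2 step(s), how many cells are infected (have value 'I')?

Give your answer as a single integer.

Step 0 (initial): 2 infected
Step 1: +6 new -> 8 infected
Step 2: +11 new -> 19 infected

Answer: 19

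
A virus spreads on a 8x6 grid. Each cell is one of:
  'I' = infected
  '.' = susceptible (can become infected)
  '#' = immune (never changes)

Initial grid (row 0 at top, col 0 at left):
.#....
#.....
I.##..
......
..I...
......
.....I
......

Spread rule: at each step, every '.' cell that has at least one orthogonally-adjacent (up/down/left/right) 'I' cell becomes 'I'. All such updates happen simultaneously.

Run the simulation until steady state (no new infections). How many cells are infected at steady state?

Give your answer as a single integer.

Answer: 43

Derivation:
Step 0 (initial): 3 infected
Step 1: +9 new -> 12 infected
Step 2: +12 new -> 24 infected
Step 3: +7 new -> 31 infected
Step 4: +6 new -> 37 infected
Step 5: +4 new -> 41 infected
Step 6: +2 new -> 43 infected
Step 7: +0 new -> 43 infected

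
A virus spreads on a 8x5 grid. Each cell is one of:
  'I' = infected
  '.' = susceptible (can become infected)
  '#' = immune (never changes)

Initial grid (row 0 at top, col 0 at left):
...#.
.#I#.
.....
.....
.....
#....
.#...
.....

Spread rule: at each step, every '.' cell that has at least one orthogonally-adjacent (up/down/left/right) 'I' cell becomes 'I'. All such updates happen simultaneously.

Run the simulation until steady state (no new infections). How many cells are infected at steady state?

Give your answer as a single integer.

Step 0 (initial): 1 infected
Step 1: +2 new -> 3 infected
Step 2: +4 new -> 7 infected
Step 3: +6 new -> 13 infected
Step 4: +7 new -> 20 infected
Step 5: +6 new -> 26 infected
Step 6: +3 new -> 29 infected
Step 7: +3 new -> 32 infected
Step 8: +2 new -> 34 infected
Step 9: +1 new -> 35 infected
Step 10: +0 new -> 35 infected

Answer: 35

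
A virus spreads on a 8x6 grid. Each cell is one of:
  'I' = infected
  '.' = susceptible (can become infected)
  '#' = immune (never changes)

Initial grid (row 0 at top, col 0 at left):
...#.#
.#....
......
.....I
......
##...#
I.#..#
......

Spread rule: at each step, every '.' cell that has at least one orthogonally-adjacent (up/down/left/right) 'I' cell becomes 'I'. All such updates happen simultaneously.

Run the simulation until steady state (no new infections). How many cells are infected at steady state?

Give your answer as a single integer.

Step 0 (initial): 2 infected
Step 1: +5 new -> 7 infected
Step 2: +5 new -> 12 infected
Step 3: +6 new -> 18 infected
Step 4: +8 new -> 26 infected
Step 5: +7 new -> 33 infected
Step 6: +4 new -> 37 infected
Step 7: +2 new -> 39 infected
Step 8: +1 new -> 40 infected
Step 9: +0 new -> 40 infected

Answer: 40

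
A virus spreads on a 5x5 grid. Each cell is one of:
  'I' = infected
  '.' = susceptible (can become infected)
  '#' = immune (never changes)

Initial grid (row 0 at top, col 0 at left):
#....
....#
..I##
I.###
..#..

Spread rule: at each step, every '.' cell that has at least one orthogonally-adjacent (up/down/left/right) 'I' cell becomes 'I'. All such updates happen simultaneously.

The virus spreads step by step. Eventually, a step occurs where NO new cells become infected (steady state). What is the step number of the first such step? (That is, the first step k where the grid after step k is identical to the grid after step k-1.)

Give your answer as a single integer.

Step 0 (initial): 2 infected
Step 1: +5 new -> 7 infected
Step 2: +5 new -> 12 infected
Step 3: +2 new -> 14 infected
Step 4: +1 new -> 15 infected
Step 5: +0 new -> 15 infected

Answer: 5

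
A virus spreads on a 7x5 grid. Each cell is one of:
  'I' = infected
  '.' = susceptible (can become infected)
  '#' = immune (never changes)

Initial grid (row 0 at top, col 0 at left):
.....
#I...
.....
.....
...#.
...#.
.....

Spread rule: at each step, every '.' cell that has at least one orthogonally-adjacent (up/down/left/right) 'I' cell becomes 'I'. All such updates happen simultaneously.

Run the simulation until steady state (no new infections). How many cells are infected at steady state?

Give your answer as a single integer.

Answer: 32

Derivation:
Step 0 (initial): 1 infected
Step 1: +3 new -> 4 infected
Step 2: +6 new -> 10 infected
Step 3: +6 new -> 16 infected
Step 4: +6 new -> 22 infected
Step 5: +4 new -> 26 infected
Step 6: +3 new -> 29 infected
Step 7: +2 new -> 31 infected
Step 8: +1 new -> 32 infected
Step 9: +0 new -> 32 infected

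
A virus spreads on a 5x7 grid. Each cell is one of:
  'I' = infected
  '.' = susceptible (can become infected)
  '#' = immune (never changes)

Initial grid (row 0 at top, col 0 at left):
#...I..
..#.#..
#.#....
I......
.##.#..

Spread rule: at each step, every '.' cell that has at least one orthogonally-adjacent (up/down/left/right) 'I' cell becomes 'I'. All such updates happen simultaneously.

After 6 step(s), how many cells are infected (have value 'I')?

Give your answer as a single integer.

Answer: 27

Derivation:
Step 0 (initial): 2 infected
Step 1: +4 new -> 6 infected
Step 2: +6 new -> 12 infected
Step 3: +6 new -> 18 infected
Step 4: +6 new -> 24 infected
Step 5: +2 new -> 26 infected
Step 6: +1 new -> 27 infected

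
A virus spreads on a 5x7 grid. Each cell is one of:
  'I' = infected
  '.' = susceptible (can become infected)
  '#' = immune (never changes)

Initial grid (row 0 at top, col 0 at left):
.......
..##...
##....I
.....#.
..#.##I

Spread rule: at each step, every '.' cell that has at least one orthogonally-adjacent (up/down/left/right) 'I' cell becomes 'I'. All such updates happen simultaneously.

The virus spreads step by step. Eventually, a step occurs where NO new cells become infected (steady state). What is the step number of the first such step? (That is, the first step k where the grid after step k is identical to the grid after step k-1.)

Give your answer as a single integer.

Step 0 (initial): 2 infected
Step 1: +3 new -> 5 infected
Step 2: +3 new -> 8 infected
Step 3: +4 new -> 12 infected
Step 4: +3 new -> 15 infected
Step 5: +3 new -> 18 infected
Step 6: +2 new -> 20 infected
Step 7: +3 new -> 23 infected
Step 8: +3 new -> 26 infected
Step 9: +1 new -> 27 infected
Step 10: +0 new -> 27 infected

Answer: 10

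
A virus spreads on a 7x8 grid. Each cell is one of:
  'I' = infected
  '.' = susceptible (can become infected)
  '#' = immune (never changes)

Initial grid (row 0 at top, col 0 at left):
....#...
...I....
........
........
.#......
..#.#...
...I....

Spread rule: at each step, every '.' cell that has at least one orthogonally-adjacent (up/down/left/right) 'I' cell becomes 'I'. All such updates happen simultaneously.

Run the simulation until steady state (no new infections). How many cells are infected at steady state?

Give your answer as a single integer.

Answer: 52

Derivation:
Step 0 (initial): 2 infected
Step 1: +7 new -> 9 infected
Step 2: +9 new -> 18 infected
Step 3: +14 new -> 32 infected
Step 4: +11 new -> 43 infected
Step 5: +7 new -> 50 infected
Step 6: +2 new -> 52 infected
Step 7: +0 new -> 52 infected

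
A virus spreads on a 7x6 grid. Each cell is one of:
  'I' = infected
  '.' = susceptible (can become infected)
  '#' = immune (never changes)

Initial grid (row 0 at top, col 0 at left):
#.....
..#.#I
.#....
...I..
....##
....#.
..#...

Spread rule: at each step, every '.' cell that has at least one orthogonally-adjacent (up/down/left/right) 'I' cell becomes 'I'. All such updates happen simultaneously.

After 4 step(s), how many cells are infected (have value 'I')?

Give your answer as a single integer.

Step 0 (initial): 2 infected
Step 1: +6 new -> 8 infected
Step 2: +8 new -> 16 infected
Step 3: +5 new -> 21 infected
Step 4: +5 new -> 26 infected

Answer: 26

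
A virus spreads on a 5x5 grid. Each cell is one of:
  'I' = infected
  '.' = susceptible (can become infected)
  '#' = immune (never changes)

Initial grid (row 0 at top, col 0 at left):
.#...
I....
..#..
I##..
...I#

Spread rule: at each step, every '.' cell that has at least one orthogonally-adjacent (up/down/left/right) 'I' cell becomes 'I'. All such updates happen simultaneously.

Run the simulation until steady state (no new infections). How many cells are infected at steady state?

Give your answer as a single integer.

Answer: 20

Derivation:
Step 0 (initial): 3 infected
Step 1: +6 new -> 9 infected
Step 2: +5 new -> 14 infected
Step 3: +3 new -> 17 infected
Step 4: +2 new -> 19 infected
Step 5: +1 new -> 20 infected
Step 6: +0 new -> 20 infected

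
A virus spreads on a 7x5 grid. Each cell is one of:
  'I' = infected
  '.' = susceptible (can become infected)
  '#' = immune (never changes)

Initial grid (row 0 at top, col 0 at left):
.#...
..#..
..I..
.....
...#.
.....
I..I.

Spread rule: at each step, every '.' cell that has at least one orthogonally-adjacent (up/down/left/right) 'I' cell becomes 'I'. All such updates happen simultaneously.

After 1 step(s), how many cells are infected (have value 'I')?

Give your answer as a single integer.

Answer: 11

Derivation:
Step 0 (initial): 3 infected
Step 1: +8 new -> 11 infected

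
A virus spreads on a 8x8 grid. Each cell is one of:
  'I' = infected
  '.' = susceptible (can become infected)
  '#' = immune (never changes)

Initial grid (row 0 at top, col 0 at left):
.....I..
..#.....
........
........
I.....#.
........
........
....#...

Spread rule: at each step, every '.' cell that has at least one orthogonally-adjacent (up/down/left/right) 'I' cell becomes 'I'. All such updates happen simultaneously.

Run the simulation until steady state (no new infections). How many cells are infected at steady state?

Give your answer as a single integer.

Answer: 61

Derivation:
Step 0 (initial): 2 infected
Step 1: +6 new -> 8 infected
Step 2: +10 new -> 18 infected
Step 3: +13 new -> 31 infected
Step 4: +14 new -> 45 infected
Step 5: +5 new -> 50 infected
Step 6: +5 new -> 55 infected
Step 7: +3 new -> 58 infected
Step 8: +2 new -> 60 infected
Step 9: +1 new -> 61 infected
Step 10: +0 new -> 61 infected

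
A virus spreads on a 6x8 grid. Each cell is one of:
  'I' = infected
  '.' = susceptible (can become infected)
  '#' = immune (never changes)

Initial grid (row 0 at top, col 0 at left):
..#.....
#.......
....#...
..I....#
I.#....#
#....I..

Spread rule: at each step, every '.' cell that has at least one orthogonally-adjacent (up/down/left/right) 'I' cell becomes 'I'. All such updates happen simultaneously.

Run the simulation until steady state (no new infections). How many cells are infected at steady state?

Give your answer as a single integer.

Answer: 41

Derivation:
Step 0 (initial): 3 infected
Step 1: +8 new -> 11 infected
Step 2: +12 new -> 23 infected
Step 3: +5 new -> 28 infected
Step 4: +5 new -> 33 infected
Step 5: +5 new -> 38 infected
Step 6: +2 new -> 40 infected
Step 7: +1 new -> 41 infected
Step 8: +0 new -> 41 infected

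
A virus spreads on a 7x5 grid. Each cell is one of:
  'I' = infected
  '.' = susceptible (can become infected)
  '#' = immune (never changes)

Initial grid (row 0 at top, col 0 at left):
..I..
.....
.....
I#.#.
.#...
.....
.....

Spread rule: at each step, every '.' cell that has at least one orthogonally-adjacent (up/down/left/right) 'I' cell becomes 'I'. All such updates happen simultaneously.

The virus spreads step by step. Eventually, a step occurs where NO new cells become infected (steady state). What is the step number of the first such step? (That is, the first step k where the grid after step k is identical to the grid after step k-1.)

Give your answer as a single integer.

Answer: 8

Derivation:
Step 0 (initial): 2 infected
Step 1: +5 new -> 7 infected
Step 2: +8 new -> 15 infected
Step 3: +5 new -> 20 infected
Step 4: +4 new -> 24 infected
Step 5: +4 new -> 28 infected
Step 6: +3 new -> 31 infected
Step 7: +1 new -> 32 infected
Step 8: +0 new -> 32 infected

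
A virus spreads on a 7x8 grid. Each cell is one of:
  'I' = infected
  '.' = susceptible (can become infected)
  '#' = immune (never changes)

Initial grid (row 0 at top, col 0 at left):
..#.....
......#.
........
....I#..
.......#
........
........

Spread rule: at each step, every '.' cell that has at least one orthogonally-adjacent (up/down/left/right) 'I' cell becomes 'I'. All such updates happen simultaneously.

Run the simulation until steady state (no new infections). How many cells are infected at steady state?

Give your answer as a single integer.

Step 0 (initial): 1 infected
Step 1: +3 new -> 4 infected
Step 2: +7 new -> 11 infected
Step 3: +11 new -> 22 infected
Step 4: +12 new -> 34 infected
Step 5: +10 new -> 44 infected
Step 6: +6 new -> 50 infected
Step 7: +2 new -> 52 infected
Step 8: +0 new -> 52 infected

Answer: 52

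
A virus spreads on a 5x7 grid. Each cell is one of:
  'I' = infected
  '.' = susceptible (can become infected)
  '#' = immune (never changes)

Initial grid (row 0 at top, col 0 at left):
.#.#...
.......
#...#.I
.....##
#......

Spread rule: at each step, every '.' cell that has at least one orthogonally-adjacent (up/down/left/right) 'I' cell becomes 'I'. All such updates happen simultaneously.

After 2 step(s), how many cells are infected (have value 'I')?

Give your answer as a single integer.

Step 0 (initial): 1 infected
Step 1: +2 new -> 3 infected
Step 2: +2 new -> 5 infected

Answer: 5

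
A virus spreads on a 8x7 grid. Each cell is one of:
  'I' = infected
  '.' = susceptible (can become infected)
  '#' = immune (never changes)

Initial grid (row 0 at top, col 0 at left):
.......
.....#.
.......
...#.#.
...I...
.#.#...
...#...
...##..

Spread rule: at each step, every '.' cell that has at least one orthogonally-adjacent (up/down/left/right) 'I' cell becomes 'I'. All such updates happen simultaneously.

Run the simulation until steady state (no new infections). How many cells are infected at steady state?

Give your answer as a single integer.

Answer: 48

Derivation:
Step 0 (initial): 1 infected
Step 1: +2 new -> 3 infected
Step 2: +6 new -> 9 infected
Step 3: +8 new -> 17 infected
Step 4: +12 new -> 29 infected
Step 5: +10 new -> 39 infected
Step 6: +7 new -> 46 infected
Step 7: +2 new -> 48 infected
Step 8: +0 new -> 48 infected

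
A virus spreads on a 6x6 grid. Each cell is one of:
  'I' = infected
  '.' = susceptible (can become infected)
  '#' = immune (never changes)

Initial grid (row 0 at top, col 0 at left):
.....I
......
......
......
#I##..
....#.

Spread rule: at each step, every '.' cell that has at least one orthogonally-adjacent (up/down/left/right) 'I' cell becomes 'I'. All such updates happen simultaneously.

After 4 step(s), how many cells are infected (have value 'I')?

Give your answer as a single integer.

Step 0 (initial): 2 infected
Step 1: +4 new -> 6 infected
Step 2: +8 new -> 14 infected
Step 3: +9 new -> 23 infected
Step 4: +6 new -> 29 infected

Answer: 29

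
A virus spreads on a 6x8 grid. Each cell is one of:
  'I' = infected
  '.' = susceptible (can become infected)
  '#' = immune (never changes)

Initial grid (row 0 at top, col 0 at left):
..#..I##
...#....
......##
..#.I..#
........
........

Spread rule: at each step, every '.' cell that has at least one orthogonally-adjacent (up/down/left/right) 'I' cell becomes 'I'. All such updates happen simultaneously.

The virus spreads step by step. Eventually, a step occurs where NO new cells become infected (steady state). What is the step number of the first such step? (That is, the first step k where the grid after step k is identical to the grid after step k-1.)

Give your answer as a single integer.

Answer: 8

Derivation:
Step 0 (initial): 2 infected
Step 1: +6 new -> 8 infected
Step 2: +9 new -> 17 infected
Step 3: +6 new -> 23 infected
Step 4: +6 new -> 29 infected
Step 5: +6 new -> 35 infected
Step 6: +4 new -> 39 infected
Step 7: +1 new -> 40 infected
Step 8: +0 new -> 40 infected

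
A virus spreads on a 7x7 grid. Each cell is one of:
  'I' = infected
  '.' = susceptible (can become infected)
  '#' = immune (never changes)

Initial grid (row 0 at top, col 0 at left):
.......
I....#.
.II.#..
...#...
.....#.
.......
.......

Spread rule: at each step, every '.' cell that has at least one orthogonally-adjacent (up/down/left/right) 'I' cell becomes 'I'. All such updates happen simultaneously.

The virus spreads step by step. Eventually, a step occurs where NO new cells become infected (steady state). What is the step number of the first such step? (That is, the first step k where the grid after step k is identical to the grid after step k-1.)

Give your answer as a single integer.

Step 0 (initial): 3 infected
Step 1: +7 new -> 10 infected
Step 2: +6 new -> 16 infected
Step 3: +6 new -> 22 infected
Step 4: +6 new -> 28 infected
Step 5: +5 new -> 33 infected
Step 6: +4 new -> 37 infected
Step 7: +5 new -> 42 infected
Step 8: +3 new -> 45 infected
Step 9: +0 new -> 45 infected

Answer: 9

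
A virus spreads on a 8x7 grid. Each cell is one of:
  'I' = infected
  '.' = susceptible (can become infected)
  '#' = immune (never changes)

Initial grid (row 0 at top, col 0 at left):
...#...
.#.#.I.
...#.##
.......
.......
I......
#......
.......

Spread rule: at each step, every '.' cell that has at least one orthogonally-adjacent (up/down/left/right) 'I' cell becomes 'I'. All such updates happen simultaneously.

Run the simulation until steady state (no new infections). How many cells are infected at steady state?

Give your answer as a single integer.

Answer: 49

Derivation:
Step 0 (initial): 2 infected
Step 1: +5 new -> 7 infected
Step 2: +7 new -> 14 infected
Step 3: +7 new -> 21 infected
Step 4: +11 new -> 32 infected
Step 5: +7 new -> 39 infected
Step 6: +6 new -> 45 infected
Step 7: +3 new -> 48 infected
Step 8: +1 new -> 49 infected
Step 9: +0 new -> 49 infected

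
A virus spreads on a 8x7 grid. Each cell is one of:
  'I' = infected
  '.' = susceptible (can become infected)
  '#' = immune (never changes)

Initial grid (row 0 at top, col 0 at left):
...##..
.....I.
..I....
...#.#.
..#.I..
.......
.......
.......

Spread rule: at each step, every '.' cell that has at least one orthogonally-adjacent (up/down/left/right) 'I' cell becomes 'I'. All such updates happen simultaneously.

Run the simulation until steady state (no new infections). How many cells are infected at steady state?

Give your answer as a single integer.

Answer: 51

Derivation:
Step 0 (initial): 3 infected
Step 1: +12 new -> 15 infected
Step 2: +12 new -> 27 infected
Step 3: +10 new -> 37 infected
Step 4: +7 new -> 44 infected
Step 5: +4 new -> 48 infected
Step 6: +2 new -> 50 infected
Step 7: +1 new -> 51 infected
Step 8: +0 new -> 51 infected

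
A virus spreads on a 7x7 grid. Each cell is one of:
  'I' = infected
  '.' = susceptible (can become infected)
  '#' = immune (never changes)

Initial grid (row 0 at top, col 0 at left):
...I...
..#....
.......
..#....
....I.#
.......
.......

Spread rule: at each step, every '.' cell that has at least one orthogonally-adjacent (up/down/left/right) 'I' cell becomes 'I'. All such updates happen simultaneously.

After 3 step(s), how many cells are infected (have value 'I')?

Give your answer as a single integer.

Answer: 32

Derivation:
Step 0 (initial): 2 infected
Step 1: +7 new -> 9 infected
Step 2: +11 new -> 20 infected
Step 3: +12 new -> 32 infected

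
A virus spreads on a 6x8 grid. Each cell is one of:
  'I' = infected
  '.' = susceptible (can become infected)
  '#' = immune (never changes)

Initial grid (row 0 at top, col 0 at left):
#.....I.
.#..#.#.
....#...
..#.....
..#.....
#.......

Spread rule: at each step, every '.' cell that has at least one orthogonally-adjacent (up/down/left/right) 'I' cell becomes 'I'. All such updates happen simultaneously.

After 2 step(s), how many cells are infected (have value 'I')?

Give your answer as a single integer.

Answer: 6

Derivation:
Step 0 (initial): 1 infected
Step 1: +2 new -> 3 infected
Step 2: +3 new -> 6 infected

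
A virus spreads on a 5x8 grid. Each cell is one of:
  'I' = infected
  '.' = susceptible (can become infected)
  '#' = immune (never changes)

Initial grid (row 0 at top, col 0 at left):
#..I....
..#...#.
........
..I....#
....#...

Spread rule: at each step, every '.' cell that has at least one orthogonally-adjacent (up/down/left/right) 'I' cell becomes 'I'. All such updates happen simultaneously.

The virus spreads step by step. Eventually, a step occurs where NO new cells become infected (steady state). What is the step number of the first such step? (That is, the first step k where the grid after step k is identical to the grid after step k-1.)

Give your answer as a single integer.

Step 0 (initial): 2 infected
Step 1: +7 new -> 9 infected
Step 2: +9 new -> 18 infected
Step 3: +7 new -> 25 infected
Step 4: +5 new -> 30 infected
Step 5: +3 new -> 33 infected
Step 6: +2 new -> 35 infected
Step 7: +0 new -> 35 infected

Answer: 7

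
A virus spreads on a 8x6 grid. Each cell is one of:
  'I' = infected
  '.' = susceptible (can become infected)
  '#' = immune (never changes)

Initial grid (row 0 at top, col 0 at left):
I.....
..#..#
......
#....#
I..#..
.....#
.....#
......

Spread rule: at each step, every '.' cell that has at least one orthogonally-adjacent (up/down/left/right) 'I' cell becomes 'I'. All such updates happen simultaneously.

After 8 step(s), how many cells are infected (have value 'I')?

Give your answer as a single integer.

Step 0 (initial): 2 infected
Step 1: +4 new -> 6 infected
Step 2: +7 new -> 13 infected
Step 3: +6 new -> 19 infected
Step 4: +7 new -> 26 infected
Step 5: +7 new -> 33 infected
Step 6: +4 new -> 37 infected
Step 7: +3 new -> 40 infected
Step 8: +1 new -> 41 infected

Answer: 41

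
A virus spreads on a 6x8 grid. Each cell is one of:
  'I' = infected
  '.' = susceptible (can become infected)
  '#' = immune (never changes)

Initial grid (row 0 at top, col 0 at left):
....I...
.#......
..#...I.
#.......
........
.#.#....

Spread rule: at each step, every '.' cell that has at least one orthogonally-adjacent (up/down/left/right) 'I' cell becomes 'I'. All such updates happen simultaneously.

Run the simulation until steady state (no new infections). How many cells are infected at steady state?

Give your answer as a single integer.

Step 0 (initial): 2 infected
Step 1: +7 new -> 9 infected
Step 2: +9 new -> 18 infected
Step 3: +8 new -> 26 infected
Step 4: +5 new -> 31 infected
Step 5: +4 new -> 35 infected
Step 6: +3 new -> 38 infected
Step 7: +3 new -> 41 infected
Step 8: +1 new -> 42 infected
Step 9: +1 new -> 43 infected
Step 10: +0 new -> 43 infected

Answer: 43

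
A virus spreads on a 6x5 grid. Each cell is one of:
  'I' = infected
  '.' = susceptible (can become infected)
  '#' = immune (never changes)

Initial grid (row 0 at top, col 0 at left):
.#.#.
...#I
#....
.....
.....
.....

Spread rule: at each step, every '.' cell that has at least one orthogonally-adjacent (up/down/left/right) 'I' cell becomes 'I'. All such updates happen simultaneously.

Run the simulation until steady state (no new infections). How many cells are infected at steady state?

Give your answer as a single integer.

Answer: 26

Derivation:
Step 0 (initial): 1 infected
Step 1: +2 new -> 3 infected
Step 2: +2 new -> 5 infected
Step 3: +3 new -> 8 infected
Step 4: +5 new -> 13 infected
Step 5: +5 new -> 18 infected
Step 6: +4 new -> 22 infected
Step 7: +3 new -> 25 infected
Step 8: +1 new -> 26 infected
Step 9: +0 new -> 26 infected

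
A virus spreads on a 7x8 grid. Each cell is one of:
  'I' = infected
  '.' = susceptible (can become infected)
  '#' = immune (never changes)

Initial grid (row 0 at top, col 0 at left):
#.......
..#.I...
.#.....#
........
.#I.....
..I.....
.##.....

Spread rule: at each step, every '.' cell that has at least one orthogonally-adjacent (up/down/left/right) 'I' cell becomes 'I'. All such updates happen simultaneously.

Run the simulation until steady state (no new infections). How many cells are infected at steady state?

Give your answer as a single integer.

Answer: 49

Derivation:
Step 0 (initial): 3 infected
Step 1: +8 new -> 11 infected
Step 2: +13 new -> 24 infected
Step 3: +11 new -> 35 infected
Step 4: +7 new -> 42 infected
Step 5: +6 new -> 48 infected
Step 6: +1 new -> 49 infected
Step 7: +0 new -> 49 infected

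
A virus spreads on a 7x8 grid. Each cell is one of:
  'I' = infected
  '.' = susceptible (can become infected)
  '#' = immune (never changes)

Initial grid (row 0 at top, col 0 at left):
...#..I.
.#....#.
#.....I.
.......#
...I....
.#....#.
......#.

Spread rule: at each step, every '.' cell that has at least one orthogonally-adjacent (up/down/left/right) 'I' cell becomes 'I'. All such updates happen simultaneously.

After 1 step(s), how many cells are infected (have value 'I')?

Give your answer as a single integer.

Answer: 12

Derivation:
Step 0 (initial): 3 infected
Step 1: +9 new -> 12 infected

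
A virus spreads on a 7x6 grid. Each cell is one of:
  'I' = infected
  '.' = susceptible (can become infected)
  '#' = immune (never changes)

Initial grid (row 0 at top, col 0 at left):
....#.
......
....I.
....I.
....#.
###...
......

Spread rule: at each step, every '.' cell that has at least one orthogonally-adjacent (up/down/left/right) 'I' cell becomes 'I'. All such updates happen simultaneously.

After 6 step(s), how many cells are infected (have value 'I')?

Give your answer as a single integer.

Step 0 (initial): 2 infected
Step 1: +5 new -> 7 infected
Step 2: +6 new -> 13 infected
Step 3: +8 new -> 21 infected
Step 4: +8 new -> 29 infected
Step 5: +5 new -> 34 infected
Step 6: +2 new -> 36 infected

Answer: 36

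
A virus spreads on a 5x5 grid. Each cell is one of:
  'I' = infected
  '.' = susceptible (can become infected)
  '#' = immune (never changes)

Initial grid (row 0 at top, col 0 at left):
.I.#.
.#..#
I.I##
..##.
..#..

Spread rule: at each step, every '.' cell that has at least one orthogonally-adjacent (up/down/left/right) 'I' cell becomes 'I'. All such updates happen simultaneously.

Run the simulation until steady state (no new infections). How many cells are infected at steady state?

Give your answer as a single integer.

Step 0 (initial): 3 infected
Step 1: +6 new -> 9 infected
Step 2: +3 new -> 12 infected
Step 3: +1 new -> 13 infected
Step 4: +0 new -> 13 infected

Answer: 13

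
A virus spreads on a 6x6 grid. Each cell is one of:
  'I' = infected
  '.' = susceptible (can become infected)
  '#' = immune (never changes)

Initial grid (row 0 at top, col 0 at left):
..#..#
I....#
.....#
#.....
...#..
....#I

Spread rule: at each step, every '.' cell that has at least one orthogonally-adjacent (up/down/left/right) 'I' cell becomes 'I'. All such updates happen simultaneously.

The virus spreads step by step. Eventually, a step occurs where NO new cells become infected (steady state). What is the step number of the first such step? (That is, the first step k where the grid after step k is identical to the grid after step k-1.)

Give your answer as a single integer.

Answer: 8

Derivation:
Step 0 (initial): 2 infected
Step 1: +4 new -> 6 infected
Step 2: +5 new -> 11 infected
Step 3: +4 new -> 15 infected
Step 4: +7 new -> 22 infected
Step 5: +4 new -> 26 infected
Step 6: +2 new -> 28 infected
Step 7: +1 new -> 29 infected
Step 8: +0 new -> 29 infected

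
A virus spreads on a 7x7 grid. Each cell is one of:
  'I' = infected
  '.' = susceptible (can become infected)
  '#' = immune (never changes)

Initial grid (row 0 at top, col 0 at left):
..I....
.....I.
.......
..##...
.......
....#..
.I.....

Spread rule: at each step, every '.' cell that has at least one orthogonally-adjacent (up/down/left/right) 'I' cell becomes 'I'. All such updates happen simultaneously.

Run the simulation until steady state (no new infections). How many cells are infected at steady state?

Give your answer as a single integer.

Step 0 (initial): 3 infected
Step 1: +10 new -> 13 infected
Step 2: +13 new -> 26 infected
Step 3: +11 new -> 37 infected
Step 4: +7 new -> 44 infected
Step 5: +2 new -> 46 infected
Step 6: +0 new -> 46 infected

Answer: 46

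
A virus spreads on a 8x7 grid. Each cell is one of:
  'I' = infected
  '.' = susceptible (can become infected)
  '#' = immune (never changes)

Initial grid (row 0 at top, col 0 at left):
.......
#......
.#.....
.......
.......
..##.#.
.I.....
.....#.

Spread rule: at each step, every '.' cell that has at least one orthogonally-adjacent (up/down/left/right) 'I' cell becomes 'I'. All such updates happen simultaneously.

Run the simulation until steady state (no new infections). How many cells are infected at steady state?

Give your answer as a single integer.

Step 0 (initial): 1 infected
Step 1: +4 new -> 5 infected
Step 2: +5 new -> 10 infected
Step 3: +5 new -> 15 infected
Step 4: +6 new -> 21 infected
Step 5: +5 new -> 26 infected
Step 6: +6 new -> 32 infected
Step 7: +6 new -> 38 infected
Step 8: +5 new -> 43 infected
Step 9: +4 new -> 47 infected
Step 10: +2 new -> 49 infected
Step 11: +1 new -> 50 infected
Step 12: +0 new -> 50 infected

Answer: 50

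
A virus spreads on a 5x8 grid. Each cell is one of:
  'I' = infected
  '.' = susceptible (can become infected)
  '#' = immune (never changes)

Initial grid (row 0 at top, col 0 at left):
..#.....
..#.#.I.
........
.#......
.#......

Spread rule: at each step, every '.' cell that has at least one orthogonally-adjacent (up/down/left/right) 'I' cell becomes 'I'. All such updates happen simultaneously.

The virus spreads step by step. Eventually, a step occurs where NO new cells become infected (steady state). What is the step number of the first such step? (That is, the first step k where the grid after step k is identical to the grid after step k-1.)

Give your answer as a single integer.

Answer: 10

Derivation:
Step 0 (initial): 1 infected
Step 1: +4 new -> 5 infected
Step 2: +5 new -> 10 infected
Step 3: +5 new -> 15 infected
Step 4: +5 new -> 20 infected
Step 5: +4 new -> 24 infected
Step 6: +3 new -> 27 infected
Step 7: +3 new -> 30 infected
Step 8: +3 new -> 33 infected
Step 9: +2 new -> 35 infected
Step 10: +0 new -> 35 infected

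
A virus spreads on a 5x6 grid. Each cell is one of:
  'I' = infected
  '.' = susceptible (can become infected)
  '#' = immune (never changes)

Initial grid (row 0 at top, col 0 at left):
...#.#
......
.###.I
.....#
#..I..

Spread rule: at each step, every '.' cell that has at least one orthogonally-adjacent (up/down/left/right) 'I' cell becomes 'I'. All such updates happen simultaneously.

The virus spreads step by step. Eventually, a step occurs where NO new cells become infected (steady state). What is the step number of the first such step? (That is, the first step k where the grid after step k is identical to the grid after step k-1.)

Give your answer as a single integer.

Step 0 (initial): 2 infected
Step 1: +5 new -> 7 infected
Step 2: +5 new -> 12 infected
Step 3: +3 new -> 15 infected
Step 4: +2 new -> 17 infected
Step 5: +3 new -> 20 infected
Step 6: +2 new -> 22 infected
Step 7: +1 new -> 23 infected
Step 8: +0 new -> 23 infected

Answer: 8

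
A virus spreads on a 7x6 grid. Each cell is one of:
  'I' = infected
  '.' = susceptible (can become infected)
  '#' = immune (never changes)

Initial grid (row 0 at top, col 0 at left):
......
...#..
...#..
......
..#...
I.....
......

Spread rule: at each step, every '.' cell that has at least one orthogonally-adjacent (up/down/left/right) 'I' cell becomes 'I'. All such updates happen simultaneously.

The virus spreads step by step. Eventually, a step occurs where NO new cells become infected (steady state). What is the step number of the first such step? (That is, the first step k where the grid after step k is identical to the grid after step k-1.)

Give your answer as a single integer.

Step 0 (initial): 1 infected
Step 1: +3 new -> 4 infected
Step 2: +4 new -> 8 infected
Step 3: +4 new -> 12 infected
Step 4: +6 new -> 18 infected
Step 5: +7 new -> 25 infected
Step 6: +5 new -> 30 infected
Step 7: +3 new -> 33 infected
Step 8: +3 new -> 36 infected
Step 9: +2 new -> 38 infected
Step 10: +1 new -> 39 infected
Step 11: +0 new -> 39 infected

Answer: 11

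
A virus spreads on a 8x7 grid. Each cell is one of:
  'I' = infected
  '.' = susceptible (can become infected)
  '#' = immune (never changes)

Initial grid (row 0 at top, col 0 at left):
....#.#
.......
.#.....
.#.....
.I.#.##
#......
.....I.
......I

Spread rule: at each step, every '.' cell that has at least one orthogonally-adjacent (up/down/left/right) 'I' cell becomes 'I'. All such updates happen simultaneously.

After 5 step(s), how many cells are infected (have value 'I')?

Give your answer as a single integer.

Answer: 39

Derivation:
Step 0 (initial): 3 infected
Step 1: +7 new -> 10 infected
Step 2: +8 new -> 18 infected
Step 3: +9 new -> 27 infected
Step 4: +6 new -> 33 infected
Step 5: +6 new -> 39 infected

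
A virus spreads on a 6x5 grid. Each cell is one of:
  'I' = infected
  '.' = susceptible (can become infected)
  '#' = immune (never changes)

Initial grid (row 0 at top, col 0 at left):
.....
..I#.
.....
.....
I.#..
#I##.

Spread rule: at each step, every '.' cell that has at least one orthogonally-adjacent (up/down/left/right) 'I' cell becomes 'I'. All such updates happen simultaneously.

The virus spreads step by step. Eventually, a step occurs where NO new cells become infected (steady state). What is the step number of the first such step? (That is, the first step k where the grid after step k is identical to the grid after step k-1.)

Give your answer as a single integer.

Answer: 7

Derivation:
Step 0 (initial): 3 infected
Step 1: +5 new -> 8 infected
Step 2: +8 new -> 16 infected
Step 3: +4 new -> 20 infected
Step 4: +3 new -> 23 infected
Step 5: +1 new -> 24 infected
Step 6: +1 new -> 25 infected
Step 7: +0 new -> 25 infected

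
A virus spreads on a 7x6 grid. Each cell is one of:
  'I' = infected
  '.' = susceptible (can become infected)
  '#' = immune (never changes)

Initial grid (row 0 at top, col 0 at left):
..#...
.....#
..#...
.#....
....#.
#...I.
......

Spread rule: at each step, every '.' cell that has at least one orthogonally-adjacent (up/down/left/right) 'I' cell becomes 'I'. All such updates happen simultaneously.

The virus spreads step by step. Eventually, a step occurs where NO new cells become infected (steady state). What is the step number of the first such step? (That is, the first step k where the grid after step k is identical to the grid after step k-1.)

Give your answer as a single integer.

Step 0 (initial): 1 infected
Step 1: +3 new -> 4 infected
Step 2: +5 new -> 9 infected
Step 3: +5 new -> 14 infected
Step 4: +6 new -> 20 infected
Step 5: +4 new -> 24 infected
Step 6: +4 new -> 28 infected
Step 7: +3 new -> 31 infected
Step 8: +4 new -> 35 infected
Step 9: +1 new -> 36 infected
Step 10: +0 new -> 36 infected

Answer: 10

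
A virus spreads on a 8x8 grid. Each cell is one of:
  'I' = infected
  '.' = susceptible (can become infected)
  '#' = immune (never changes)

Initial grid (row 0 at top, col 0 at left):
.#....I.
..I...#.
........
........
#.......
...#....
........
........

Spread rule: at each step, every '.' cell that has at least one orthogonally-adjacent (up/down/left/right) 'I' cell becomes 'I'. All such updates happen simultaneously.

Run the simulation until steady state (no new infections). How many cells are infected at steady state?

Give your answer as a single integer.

Answer: 60

Derivation:
Step 0 (initial): 2 infected
Step 1: +6 new -> 8 infected
Step 2: +9 new -> 17 infected
Step 3: +8 new -> 25 infected
Step 4: +8 new -> 33 infected
Step 5: +6 new -> 39 infected
Step 6: +8 new -> 47 infected
Step 7: +7 new -> 54 infected
Step 8: +5 new -> 59 infected
Step 9: +1 new -> 60 infected
Step 10: +0 new -> 60 infected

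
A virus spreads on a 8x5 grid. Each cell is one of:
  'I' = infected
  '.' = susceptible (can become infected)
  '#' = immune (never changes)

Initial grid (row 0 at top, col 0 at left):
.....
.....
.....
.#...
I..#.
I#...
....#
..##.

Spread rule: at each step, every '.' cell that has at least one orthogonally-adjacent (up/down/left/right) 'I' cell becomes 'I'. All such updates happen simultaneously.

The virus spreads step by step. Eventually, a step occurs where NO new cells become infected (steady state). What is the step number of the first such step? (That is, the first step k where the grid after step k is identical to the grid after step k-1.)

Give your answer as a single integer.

Answer: 9

Derivation:
Step 0 (initial): 2 infected
Step 1: +3 new -> 5 infected
Step 2: +4 new -> 9 infected
Step 3: +6 new -> 15 infected
Step 4: +6 new -> 21 infected
Step 5: +5 new -> 26 infected
Step 6: +4 new -> 30 infected
Step 7: +2 new -> 32 infected
Step 8: +1 new -> 33 infected
Step 9: +0 new -> 33 infected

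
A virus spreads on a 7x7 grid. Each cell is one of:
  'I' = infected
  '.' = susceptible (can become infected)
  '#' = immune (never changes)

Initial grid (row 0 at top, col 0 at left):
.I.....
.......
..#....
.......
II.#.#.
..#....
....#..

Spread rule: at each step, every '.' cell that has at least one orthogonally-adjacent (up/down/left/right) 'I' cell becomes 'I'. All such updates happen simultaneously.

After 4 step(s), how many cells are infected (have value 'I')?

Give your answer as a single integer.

Step 0 (initial): 3 infected
Step 1: +8 new -> 11 infected
Step 2: +8 new -> 19 infected
Step 3: +4 new -> 23 infected
Step 4: +5 new -> 28 infected

Answer: 28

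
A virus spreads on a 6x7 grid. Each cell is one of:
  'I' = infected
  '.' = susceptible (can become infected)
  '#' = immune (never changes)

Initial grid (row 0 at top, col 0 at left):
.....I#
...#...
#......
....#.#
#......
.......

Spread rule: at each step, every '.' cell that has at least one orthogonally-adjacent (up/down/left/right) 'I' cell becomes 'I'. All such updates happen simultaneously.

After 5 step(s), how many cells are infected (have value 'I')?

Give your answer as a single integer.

Step 0 (initial): 1 infected
Step 1: +2 new -> 3 infected
Step 2: +4 new -> 7 infected
Step 3: +4 new -> 11 infected
Step 4: +4 new -> 15 infected
Step 5: +7 new -> 22 infected

Answer: 22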